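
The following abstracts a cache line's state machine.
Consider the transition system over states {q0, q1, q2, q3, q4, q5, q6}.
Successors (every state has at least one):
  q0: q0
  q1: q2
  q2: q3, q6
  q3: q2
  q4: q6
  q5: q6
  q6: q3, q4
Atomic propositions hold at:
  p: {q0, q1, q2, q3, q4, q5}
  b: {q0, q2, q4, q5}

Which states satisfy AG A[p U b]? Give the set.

A[p U b]: least fixpoint, start Z0 = Sat(b) = {q0, q2, q4, q5}, add states in Sat(p) with every successor in Z. Z1 = {q0, q1, q2, q3, q4, q5}; fixed.
Sat(A[p U b]) = {q0, q1, q2, q3, q4, q5}
AG A[p U b]: greatest fixpoint, start Z0 = {q0, q1, q2, q3, q4, q5}, keep only states in Sat with every successor in Z. Z1 = {q0, q1, q3}; Z2 = {q0}; fixed.
Sat(AG A[p U b]) = {q0}

{q0}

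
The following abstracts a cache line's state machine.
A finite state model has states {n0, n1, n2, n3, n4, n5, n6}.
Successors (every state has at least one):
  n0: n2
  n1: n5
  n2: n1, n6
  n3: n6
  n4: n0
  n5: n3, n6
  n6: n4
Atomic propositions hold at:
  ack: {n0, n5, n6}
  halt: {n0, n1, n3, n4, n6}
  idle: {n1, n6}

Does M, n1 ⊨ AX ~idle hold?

Sat(~idle) = {n0, n2, n3, n4, n5}
Sat(AX ~idle) = {s : every successor in {n0, n2, n3, n4, n5}} = {n0, n1, n4, n6}
n1 ∈ Sat(AX ~idle) = {n0, n1, n4, n6}, so the formula holds at n1.

Yes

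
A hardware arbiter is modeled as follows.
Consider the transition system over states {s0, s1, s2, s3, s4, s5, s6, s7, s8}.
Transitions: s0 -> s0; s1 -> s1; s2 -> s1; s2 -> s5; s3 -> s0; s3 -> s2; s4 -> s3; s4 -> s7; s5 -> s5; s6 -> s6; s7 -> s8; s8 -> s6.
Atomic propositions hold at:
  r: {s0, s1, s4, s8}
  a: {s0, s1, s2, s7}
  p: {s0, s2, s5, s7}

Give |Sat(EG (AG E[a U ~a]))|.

4

Sat(~a) = {s3, s4, s5, s6, s8}
E[a U ~a]: least fixpoint, start Z0 = Sat(~a) = {s3, s4, s5, s6, s8}, add states in Sat(a) with some successor in Z. Z1 = {s2, s3, s4, s5, s6, s7, s8}; fixed.
Sat(E[a U ~a]) = {s2, s3, s4, s5, s6, s7, s8}
AG E[a U ~a]: greatest fixpoint, start Z0 = {s2, s3, s4, s5, s6, s7, s8}, keep only states in Sat with every successor in Z. Z1 = {s4, s5, s6, s7, s8}; Z2 = {s5, s6, s7, s8}; fixed.
Sat(AG E[a U ~a]) = {s5, s6, s7, s8}
EG (AG E[a U ~a]): greatest fixpoint, start Z0 = {s5, s6, s7, s8}, keep only states in Sat with some successor in Z. Already a fixed point.
Sat(EG (AG E[a U ~a])) = {s5, s6, s7, s8}
|Sat(EG (AG E[a U ~a]))| = |{s5, s6, s7, s8}| = 4.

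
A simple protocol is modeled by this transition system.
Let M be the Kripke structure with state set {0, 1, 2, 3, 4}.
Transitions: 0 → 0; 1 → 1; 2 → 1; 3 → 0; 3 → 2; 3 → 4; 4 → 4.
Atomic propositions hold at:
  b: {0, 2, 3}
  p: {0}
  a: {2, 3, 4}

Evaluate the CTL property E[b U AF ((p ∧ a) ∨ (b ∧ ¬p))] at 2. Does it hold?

Sat(p ∧ a) = ∅
Sat(¬p) = {1, 2, 3, 4}
Sat(b ∧ ¬p) = {2, 3}
Sat((p ∧ a) ∨ (b ∧ ¬p)) = {2, 3}
AF ((p ∧ a) ∨ (b ∧ ¬p)): least fixpoint, start Z0 = {2, 3}, add states with every successor in Z. Already a fixed point.
Sat(AF ((p ∧ a) ∨ (b ∧ ¬p))) = {2, 3}
E[b U AF ((p ∧ a) ∨ (b ∧ ¬p))]: least fixpoint, start Z0 = Sat(AF ((p ∧ a) ∨ (b ∧ ¬p))) = {2, 3}, add states in Sat(b) with some successor in Z. Already a fixed point.
Sat(E[b U AF ((p ∧ a) ∨ (b ∧ ¬p))]) = {2, 3}
2 ∈ Sat(E[b U AF ((p ∧ a) ∨ (b ∧ ¬p))]) = {2, 3}, so the formula holds at 2.

Yes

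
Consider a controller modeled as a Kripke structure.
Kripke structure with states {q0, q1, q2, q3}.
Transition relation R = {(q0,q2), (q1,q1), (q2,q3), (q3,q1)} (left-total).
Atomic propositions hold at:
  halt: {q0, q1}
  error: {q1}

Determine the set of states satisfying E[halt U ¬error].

{q0, q2, q3}

Sat(¬error) = {q0, q2, q3}
E[halt U ¬error]: least fixpoint, start Z0 = Sat(¬error) = {q0, q2, q3}, add states in Sat(halt) with some successor in Z. Already a fixed point.
Sat(E[halt U ¬error]) = {q0, q2, q3}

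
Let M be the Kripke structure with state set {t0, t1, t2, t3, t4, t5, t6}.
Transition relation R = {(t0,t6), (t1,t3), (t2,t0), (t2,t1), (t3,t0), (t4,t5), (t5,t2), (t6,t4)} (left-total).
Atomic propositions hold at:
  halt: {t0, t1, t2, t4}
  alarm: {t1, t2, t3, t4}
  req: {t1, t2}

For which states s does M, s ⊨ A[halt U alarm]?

{t1, t2, t3, t4}

A[halt U alarm]: least fixpoint, start Z0 = Sat(alarm) = {t1, t2, t3, t4}, add states in Sat(halt) with every successor in Z. Already a fixed point.
Sat(A[halt U alarm]) = {t1, t2, t3, t4}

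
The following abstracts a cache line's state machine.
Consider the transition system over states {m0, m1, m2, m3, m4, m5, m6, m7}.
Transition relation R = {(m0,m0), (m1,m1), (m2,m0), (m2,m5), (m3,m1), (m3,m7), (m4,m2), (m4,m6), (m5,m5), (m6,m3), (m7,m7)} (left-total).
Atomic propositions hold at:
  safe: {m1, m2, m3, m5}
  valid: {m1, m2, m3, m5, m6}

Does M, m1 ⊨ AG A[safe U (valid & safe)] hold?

Sat(valid & safe) = {m1, m2, m3, m5}
A[safe U (valid & safe)]: least fixpoint, start Z0 = Sat((valid & safe)) = {m1, m2, m3, m5}, add states in Sat(safe) with every successor in Z. Already a fixed point.
Sat(A[safe U (valid & safe)]) = {m1, m2, m3, m5}
AG A[safe U (valid & safe)]: greatest fixpoint, start Z0 = {m1, m2, m3, m5}, keep only states in Sat with every successor in Z. Z1 = {m1, m5}; fixed.
Sat(AG A[safe U (valid & safe)]) = {m1, m5}
m1 ∈ Sat(AG A[safe U (valid & safe)]) = {m1, m5}, so the formula holds at m1.

Yes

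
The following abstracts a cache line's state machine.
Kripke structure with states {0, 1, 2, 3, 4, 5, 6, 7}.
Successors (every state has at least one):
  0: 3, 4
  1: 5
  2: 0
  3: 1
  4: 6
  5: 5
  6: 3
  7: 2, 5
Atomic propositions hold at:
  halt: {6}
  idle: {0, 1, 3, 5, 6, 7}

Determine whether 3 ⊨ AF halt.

No

AF halt: least fixpoint, start Z0 = {6}, add states with every successor in Z. Z1 = {4, 6}; fixed.
Sat(AF halt) = {4, 6}
3 ∉ Sat(AF halt) = {4, 6}, so the formula does not hold at 3.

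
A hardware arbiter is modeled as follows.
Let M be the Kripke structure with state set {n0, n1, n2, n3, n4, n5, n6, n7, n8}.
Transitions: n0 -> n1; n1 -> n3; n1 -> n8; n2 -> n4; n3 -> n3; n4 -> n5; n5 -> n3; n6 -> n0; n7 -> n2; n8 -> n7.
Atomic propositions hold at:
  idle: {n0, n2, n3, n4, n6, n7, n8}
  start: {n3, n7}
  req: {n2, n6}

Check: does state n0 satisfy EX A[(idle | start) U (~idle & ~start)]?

Yes

Sat(idle | start) = {n0, n2, n3, n4, n6, n7, n8}
Sat(~idle) = {n1, n5}
Sat(~start) = {n0, n1, n2, n4, n5, n6, n8}
Sat(~idle & ~start) = {n1, n5}
A[(idle | start) U (~idle & ~start)]: least fixpoint, start Z0 = Sat((~idle & ~start)) = {n1, n5}, add states in Sat(idle | start) with every successor in Z. Z1 = {n0, n1, n4, n5}; Z2 = {n0, n1, n2, n4, n5, n6}; Z3 = {n0, n1, n2, n4, n5, n6, n7}; Z4 = {n0, n1, n2, n4, n5, n6, n7, n8}; fixed.
Sat(A[(idle | start) U (~idle & ~start)]) = {n0, n1, n2, n4, n5, n6, n7, n8}
Sat(EX A[(idle | start) U (~idle & ~start)]) = {s : some successor in {n0, n1, n2, n4, n5, n6, n7, n8}} = {n0, n1, n2, n4, n6, n7, n8}
n0 ∈ Sat(EX A[(idle | start) U (~idle & ~start)]) = {n0, n1, n2, n4, n6, n7, n8}, so the formula holds at n0.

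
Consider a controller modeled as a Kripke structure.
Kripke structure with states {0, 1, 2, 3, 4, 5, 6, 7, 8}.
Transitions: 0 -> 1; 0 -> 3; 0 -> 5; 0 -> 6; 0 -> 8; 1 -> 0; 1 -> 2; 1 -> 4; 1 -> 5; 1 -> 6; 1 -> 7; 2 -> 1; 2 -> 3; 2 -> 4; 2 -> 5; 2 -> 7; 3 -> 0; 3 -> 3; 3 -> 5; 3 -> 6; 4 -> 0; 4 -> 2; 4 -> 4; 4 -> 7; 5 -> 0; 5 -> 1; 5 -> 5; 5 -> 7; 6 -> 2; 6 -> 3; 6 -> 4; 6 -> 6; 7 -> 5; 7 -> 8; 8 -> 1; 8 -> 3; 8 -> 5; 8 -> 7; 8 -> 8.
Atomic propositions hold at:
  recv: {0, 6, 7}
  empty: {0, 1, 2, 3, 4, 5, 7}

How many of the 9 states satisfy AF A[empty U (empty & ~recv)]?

Sat(~recv) = {1, 2, 3, 4, 5, 8}
Sat(empty & ~recv) = {1, 2, 3, 4, 5}
A[empty U (empty & ~recv)]: least fixpoint, start Z0 = Sat((empty & ~recv)) = {1, 2, 3, 4, 5}, add states in Sat(empty) with every successor in Z. Already a fixed point.
Sat(A[empty U (empty & ~recv)]) = {1, 2, 3, 4, 5}
AF A[empty U (empty & ~recv)]: least fixpoint, start Z0 = {1, 2, 3, 4, 5}, add states with every successor in Z. Already a fixed point.
Sat(AF A[empty U (empty & ~recv)]) = {1, 2, 3, 4, 5}
|Sat(AF A[empty U (empty & ~recv)])| = |{1, 2, 3, 4, 5}| = 5.

5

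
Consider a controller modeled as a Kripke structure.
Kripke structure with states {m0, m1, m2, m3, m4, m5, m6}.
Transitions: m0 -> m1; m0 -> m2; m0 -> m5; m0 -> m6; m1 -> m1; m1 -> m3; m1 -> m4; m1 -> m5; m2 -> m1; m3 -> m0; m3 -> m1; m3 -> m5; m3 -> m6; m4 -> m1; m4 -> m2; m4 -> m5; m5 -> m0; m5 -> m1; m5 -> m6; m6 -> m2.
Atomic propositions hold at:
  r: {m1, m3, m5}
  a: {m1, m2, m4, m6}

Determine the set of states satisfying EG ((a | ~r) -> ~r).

Sat(~r) = {m0, m2, m4, m6}
Sat(a | ~r) = {m0, m1, m2, m4, m6}
Sat((a | ~r) -> ~r) = {m0, m2, m3, m4, m5, m6}
EG ((a | ~r) -> ~r): greatest fixpoint, start Z0 = {m0, m2, m3, m4, m5, m6}, keep only states in Sat with some successor in Z. Z1 = {m0, m3, m4, m5, m6}; Z2 = {m0, m3, m4, m5}; fixed.
Sat(EG ((a | ~r) -> ~r)) = {m0, m3, m4, m5}

{m0, m3, m4, m5}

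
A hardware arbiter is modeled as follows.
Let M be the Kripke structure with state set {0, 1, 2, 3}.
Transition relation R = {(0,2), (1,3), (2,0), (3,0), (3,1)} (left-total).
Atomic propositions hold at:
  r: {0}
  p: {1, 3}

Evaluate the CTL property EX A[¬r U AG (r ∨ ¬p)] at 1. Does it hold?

No

Sat(¬r) = {1, 2, 3}
Sat(¬p) = {0, 2}
Sat(r ∨ ¬p) = {0, 2}
AG (r ∨ ¬p): greatest fixpoint, start Z0 = {0, 2}, keep only states in Sat with every successor in Z. Already a fixed point.
Sat(AG (r ∨ ¬p)) = {0, 2}
A[¬r U AG (r ∨ ¬p)]: least fixpoint, start Z0 = Sat(AG (r ∨ ¬p)) = {0, 2}, add states in Sat(¬r) with every successor in Z. Already a fixed point.
Sat(A[¬r U AG (r ∨ ¬p)]) = {0, 2}
Sat(EX A[¬r U AG (r ∨ ¬p)]) = {s : some successor in {0, 2}} = {0, 2, 3}
1 ∉ Sat(EX A[¬r U AG (r ∨ ¬p)]) = {0, 2, 3}, so the formula does not hold at 1.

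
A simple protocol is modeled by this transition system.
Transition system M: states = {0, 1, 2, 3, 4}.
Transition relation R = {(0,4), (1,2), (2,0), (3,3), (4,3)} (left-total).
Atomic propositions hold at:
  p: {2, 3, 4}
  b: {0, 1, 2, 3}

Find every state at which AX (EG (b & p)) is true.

Sat(b & p) = {2, 3}
EG (b & p): greatest fixpoint, start Z0 = {2, 3}, keep only states in Sat with some successor in Z. Z1 = {3}; fixed.
Sat(EG (b & p)) = {3}
Sat(AX (EG (b & p))) = {s : every successor in {3}} = {3, 4}

{3, 4}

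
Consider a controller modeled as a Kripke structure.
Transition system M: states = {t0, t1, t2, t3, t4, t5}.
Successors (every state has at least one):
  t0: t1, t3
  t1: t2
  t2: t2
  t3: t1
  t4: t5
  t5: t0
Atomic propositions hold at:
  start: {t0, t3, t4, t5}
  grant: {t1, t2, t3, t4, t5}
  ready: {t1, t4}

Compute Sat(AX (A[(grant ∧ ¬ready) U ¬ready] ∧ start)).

{t4, t5}

Sat(¬ready) = {t0, t2, t3, t5}
Sat(grant ∧ ¬ready) = {t2, t3, t5}
A[(grant ∧ ¬ready) U ¬ready]: least fixpoint, start Z0 = Sat(¬ready) = {t0, t2, t3, t5}, add states in Sat(grant ∧ ¬ready) with every successor in Z. Already a fixed point.
Sat(A[(grant ∧ ¬ready) U ¬ready]) = {t0, t2, t3, t5}
Sat(A[(grant ∧ ¬ready) U ¬ready] ∧ start) = {t0, t3, t5}
Sat(AX (A[(grant ∧ ¬ready) U ¬ready] ∧ start)) = {s : every successor in {t0, t3, t5}} = {t4, t5}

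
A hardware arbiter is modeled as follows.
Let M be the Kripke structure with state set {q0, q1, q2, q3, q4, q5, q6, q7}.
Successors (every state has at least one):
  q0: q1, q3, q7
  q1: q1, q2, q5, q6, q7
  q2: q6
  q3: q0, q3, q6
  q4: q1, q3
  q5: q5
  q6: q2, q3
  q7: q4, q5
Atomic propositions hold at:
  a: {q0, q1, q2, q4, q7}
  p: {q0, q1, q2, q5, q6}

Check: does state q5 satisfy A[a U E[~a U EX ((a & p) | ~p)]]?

No

Sat(~a) = {q3, q5, q6}
Sat(a & p) = {q0, q1, q2}
Sat(~p) = {q3, q4, q7}
Sat((a & p) | ~p) = {q0, q1, q2, q3, q4, q7}
Sat(EX ((a & p) | ~p)) = {s : some successor in {q0, q1, q2, q3, q4, q7}} = {q0, q1, q3, q4, q6, q7}
E[~a U EX ((a & p) | ~p)]: least fixpoint, start Z0 = Sat(EX ((a & p) | ~p)) = {q0, q1, q3, q4, q6, q7}, add states in Sat(~a) with some successor in Z. Already a fixed point.
Sat(E[~a U EX ((a & p) | ~p)]) = {q0, q1, q3, q4, q6, q7}
A[a U E[~a U EX ((a & p) | ~p)]]: least fixpoint, start Z0 = Sat(E[~a U EX ((a & p) | ~p)]) = {q0, q1, q3, q4, q6, q7}, add states in Sat(a) with every successor in Z. Z1 = {q0, q1, q2, q3, q4, q6, q7}; fixed.
Sat(A[a U E[~a U EX ((a & p) | ~p)]]) = {q0, q1, q2, q3, q4, q6, q7}
q5 ∉ Sat(A[a U E[~a U EX ((a & p) | ~p)]]) = {q0, q1, q2, q3, q4, q6, q7}, so the formula does not hold at q5.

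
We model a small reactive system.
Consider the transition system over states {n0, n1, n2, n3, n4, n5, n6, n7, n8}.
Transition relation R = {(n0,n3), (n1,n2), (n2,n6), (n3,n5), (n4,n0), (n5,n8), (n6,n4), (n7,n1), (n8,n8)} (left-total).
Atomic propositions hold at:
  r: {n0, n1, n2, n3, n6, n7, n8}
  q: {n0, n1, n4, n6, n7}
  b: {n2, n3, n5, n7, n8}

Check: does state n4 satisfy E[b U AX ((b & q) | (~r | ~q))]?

Sat(b & q) = {n7}
Sat(~r) = {n4, n5}
Sat(~q) = {n2, n3, n5, n8}
Sat(~r | ~q) = {n2, n3, n4, n5, n8}
Sat((b & q) | (~r | ~q)) = {n2, n3, n4, n5, n7, n8}
Sat(AX ((b & q) | (~r | ~q))) = {s : every successor in {n2, n3, n4, n5, n7, n8}} = {n0, n1, n3, n5, n6, n8}
E[b U AX ((b & q) | (~r | ~q))]: least fixpoint, start Z0 = Sat(AX ((b & q) | (~r | ~q))) = {n0, n1, n3, n5, n6, n8}, add states in Sat(b) with some successor in Z. Z1 = {n0, n1, n2, n3, n5, n6, n7, n8}; fixed.
Sat(E[b U AX ((b & q) | (~r | ~q))]) = {n0, n1, n2, n3, n5, n6, n7, n8}
n4 ∉ Sat(E[b U AX ((b & q) | (~r | ~q))]) = {n0, n1, n2, n3, n5, n6, n7, n8}, so the formula does not hold at n4.

No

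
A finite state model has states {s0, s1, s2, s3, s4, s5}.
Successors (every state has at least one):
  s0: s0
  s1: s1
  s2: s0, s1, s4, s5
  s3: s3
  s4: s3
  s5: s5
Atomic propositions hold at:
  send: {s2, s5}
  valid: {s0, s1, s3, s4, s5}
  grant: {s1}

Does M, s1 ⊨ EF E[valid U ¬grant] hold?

Sat(¬grant) = {s0, s2, s3, s4, s5}
E[valid U ¬grant]: least fixpoint, start Z0 = Sat(¬grant) = {s0, s2, s3, s4, s5}, add states in Sat(valid) with some successor in Z. Already a fixed point.
Sat(E[valid U ¬grant]) = {s0, s2, s3, s4, s5}
EF E[valid U ¬grant]: least fixpoint, start Z0 = {s0, s2, s3, s4, s5}, add states with some successor in Z. Already a fixed point.
Sat(EF E[valid U ¬grant]) = {s0, s2, s3, s4, s5}
s1 ∉ Sat(EF E[valid U ¬grant]) = {s0, s2, s3, s4, s5}, so the formula does not hold at s1.

No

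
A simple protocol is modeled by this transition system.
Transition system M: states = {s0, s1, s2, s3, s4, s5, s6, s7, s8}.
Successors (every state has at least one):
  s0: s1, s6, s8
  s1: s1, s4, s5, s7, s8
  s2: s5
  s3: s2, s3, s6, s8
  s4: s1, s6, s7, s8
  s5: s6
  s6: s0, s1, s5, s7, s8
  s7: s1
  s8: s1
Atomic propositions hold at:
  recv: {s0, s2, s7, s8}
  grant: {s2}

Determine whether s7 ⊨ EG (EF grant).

EF grant: least fixpoint, start Z0 = {s2}, add states with some successor in Z. Z1 = {s2, s3}; fixed.
Sat(EF grant) = {s2, s3}
EG (EF grant): greatest fixpoint, start Z0 = {s2, s3}, keep only states in Sat with some successor in Z. Z1 = {s3}; fixed.
Sat(EG (EF grant)) = {s3}
s7 ∉ Sat(EG (EF grant)) = {s3}, so the formula does not hold at s7.

No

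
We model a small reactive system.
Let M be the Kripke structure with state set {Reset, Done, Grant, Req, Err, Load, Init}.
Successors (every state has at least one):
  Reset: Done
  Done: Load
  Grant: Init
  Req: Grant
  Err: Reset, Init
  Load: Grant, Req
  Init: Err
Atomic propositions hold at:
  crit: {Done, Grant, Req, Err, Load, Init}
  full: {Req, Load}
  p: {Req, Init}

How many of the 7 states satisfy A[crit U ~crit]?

Sat(~crit) = {Reset}
A[crit U ~crit]: least fixpoint, start Z0 = Sat(~crit) = {Reset}, add states in Sat(crit) with every successor in Z. Already a fixed point.
Sat(A[crit U ~crit]) = {Reset}
|Sat(A[crit U ~crit])| = |{Reset}| = 1.

1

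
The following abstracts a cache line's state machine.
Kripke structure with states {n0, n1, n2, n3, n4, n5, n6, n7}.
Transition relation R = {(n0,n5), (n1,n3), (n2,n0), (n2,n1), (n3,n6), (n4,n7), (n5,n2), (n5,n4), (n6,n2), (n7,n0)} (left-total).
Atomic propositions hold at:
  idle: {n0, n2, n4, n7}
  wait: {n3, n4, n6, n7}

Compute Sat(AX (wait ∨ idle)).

Sat(wait ∨ idle) = {n0, n2, n3, n4, n6, n7}
Sat(AX (wait ∨ idle)) = {s : every successor in {n0, n2, n3, n4, n6, n7}} = {n1, n3, n4, n5, n6, n7}

{n1, n3, n4, n5, n6, n7}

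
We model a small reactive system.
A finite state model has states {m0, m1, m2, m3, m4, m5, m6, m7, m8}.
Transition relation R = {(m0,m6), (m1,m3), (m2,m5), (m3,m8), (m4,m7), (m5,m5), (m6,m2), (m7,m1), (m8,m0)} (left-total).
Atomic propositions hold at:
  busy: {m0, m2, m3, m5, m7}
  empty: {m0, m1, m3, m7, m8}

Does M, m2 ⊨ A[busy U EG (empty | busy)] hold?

Sat(empty | busy) = {m0, m1, m2, m3, m5, m7, m8}
EG (empty | busy): greatest fixpoint, start Z0 = {m0, m1, m2, m3, m5, m7, m8}, keep only states in Sat with some successor in Z. Z1 = {m1, m2, m3, m5, m7, m8}; Z2 = {m1, m2, m3, m5, m7}; Z3 = {m1, m2, m5, m7}; Z4 = {m2, m5, m7}; Z5 = {m2, m5}; fixed.
Sat(EG (empty | busy)) = {m2, m5}
A[busy U EG (empty | busy)]: least fixpoint, start Z0 = Sat(EG (empty | busy)) = {m2, m5}, add states in Sat(busy) with every successor in Z. Already a fixed point.
Sat(A[busy U EG (empty | busy)]) = {m2, m5}
m2 ∈ Sat(A[busy U EG (empty | busy)]) = {m2, m5}, so the formula holds at m2.

Yes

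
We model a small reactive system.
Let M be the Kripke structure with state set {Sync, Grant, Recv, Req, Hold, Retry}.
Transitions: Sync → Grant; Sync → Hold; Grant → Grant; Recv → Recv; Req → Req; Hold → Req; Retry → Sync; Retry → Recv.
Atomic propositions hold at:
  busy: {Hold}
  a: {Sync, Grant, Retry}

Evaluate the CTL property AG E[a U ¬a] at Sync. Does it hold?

Sat(¬a) = {Recv, Req, Hold}
E[a U ¬a]: least fixpoint, start Z0 = Sat(¬a) = {Recv, Req, Hold}, add states in Sat(a) with some successor in Z. Z1 = {Sync, Recv, Req, Hold, Retry}; fixed.
Sat(E[a U ¬a]) = {Sync, Recv, Req, Hold, Retry}
AG E[a U ¬a]: greatest fixpoint, start Z0 = {Sync, Recv, Req, Hold, Retry}, keep only states in Sat with every successor in Z. Z1 = {Recv, Req, Hold, Retry}; Z2 = {Recv, Req, Hold}; fixed.
Sat(AG E[a U ¬a]) = {Recv, Req, Hold}
Sync ∉ Sat(AG E[a U ¬a]) = {Recv, Req, Hold}, so the formula does not hold at Sync.

No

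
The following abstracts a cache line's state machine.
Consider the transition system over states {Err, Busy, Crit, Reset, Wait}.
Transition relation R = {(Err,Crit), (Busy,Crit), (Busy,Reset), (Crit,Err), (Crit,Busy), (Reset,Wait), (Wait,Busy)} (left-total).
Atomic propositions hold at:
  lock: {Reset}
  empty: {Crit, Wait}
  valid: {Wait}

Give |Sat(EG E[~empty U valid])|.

3

Sat(~empty) = {Err, Busy, Reset}
E[~empty U valid]: least fixpoint, start Z0 = Sat(valid) = {Wait}, add states in Sat(~empty) with some successor in Z. Z1 = {Reset, Wait}; Z2 = {Busy, Reset, Wait}; fixed.
Sat(E[~empty U valid]) = {Busy, Reset, Wait}
EG E[~empty U valid]: greatest fixpoint, start Z0 = {Busy, Reset, Wait}, keep only states in Sat with some successor in Z. Already a fixed point.
Sat(EG E[~empty U valid]) = {Busy, Reset, Wait}
|Sat(EG E[~empty U valid])| = |{Busy, Reset, Wait}| = 3.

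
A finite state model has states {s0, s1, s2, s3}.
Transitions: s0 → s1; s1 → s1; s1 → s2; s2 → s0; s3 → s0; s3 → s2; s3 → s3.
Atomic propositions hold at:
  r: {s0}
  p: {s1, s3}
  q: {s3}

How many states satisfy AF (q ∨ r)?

3

Sat(q ∨ r) = {s0, s3}
AF (q ∨ r): least fixpoint, start Z0 = {s0, s3}, add states with every successor in Z. Z1 = {s0, s2, s3}; fixed.
Sat(AF (q ∨ r)) = {s0, s2, s3}
|Sat(AF (q ∨ r))| = |{s0, s2, s3}| = 3.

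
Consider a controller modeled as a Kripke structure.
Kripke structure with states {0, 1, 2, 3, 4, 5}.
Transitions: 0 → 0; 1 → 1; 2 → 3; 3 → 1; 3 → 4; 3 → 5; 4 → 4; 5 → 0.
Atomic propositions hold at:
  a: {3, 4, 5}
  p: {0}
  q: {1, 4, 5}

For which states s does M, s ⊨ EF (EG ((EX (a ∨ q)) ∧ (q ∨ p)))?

{1, 2, 3, 4}

Sat(a ∨ q) = {1, 3, 4, 5}
Sat(EX (a ∨ q)) = {s : some successor in {1, 3, 4, 5}} = {1, 2, 3, 4}
Sat(q ∨ p) = {0, 1, 4, 5}
Sat((EX (a ∨ q)) ∧ (q ∨ p)) = {1, 4}
EG ((EX (a ∨ q)) ∧ (q ∨ p)): greatest fixpoint, start Z0 = {1, 4}, keep only states in Sat with some successor in Z. Already a fixed point.
Sat(EG ((EX (a ∨ q)) ∧ (q ∨ p))) = {1, 4}
EF (EG ((EX (a ∨ q)) ∧ (q ∨ p))): least fixpoint, start Z0 = {1, 4}, add states with some successor in Z. Z1 = {1, 3, 4}; Z2 = {1, 2, 3, 4}; fixed.
Sat(EF (EG ((EX (a ∨ q)) ∧ (q ∨ p)))) = {1, 2, 3, 4}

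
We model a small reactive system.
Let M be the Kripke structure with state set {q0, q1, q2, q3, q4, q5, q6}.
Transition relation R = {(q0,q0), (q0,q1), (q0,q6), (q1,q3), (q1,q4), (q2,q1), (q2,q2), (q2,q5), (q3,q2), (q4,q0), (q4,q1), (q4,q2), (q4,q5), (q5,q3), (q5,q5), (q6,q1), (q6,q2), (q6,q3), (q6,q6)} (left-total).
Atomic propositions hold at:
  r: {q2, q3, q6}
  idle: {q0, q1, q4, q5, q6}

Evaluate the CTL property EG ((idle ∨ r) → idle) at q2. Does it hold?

Sat(idle ∨ r) = {q0, q1, q2, q3, q4, q5, q6}
Sat((idle ∨ r) → idle) = {q0, q1, q4, q5, q6}
EG ((idle ∨ r) → idle): greatest fixpoint, start Z0 = {q0, q1, q4, q5, q6}, keep only states in Sat with some successor in Z. Already a fixed point.
Sat(EG ((idle ∨ r) → idle)) = {q0, q1, q4, q5, q6}
q2 ∉ Sat(EG ((idle ∨ r) → idle)) = {q0, q1, q4, q5, q6}, so the formula does not hold at q2.

No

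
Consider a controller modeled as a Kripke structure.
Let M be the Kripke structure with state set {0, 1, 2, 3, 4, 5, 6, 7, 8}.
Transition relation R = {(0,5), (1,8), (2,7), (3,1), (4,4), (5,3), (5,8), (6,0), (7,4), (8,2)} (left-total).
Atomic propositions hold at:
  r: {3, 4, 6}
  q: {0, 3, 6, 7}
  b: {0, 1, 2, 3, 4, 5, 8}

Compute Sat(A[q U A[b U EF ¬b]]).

{0, 1, 2, 3, 5, 6, 7, 8}

Sat(¬b) = {6, 7}
EF ¬b: least fixpoint, start Z0 = {6, 7}, add states with some successor in Z. Z1 = {2, 6, 7}; Z2 = {2, 6, 7, 8}; Z3 = {1, 2, 5, 6, 7, 8}; Z4 = {0, 1, 2, 3, 5, 6, 7, 8}; fixed.
Sat(EF ¬b) = {0, 1, 2, 3, 5, 6, 7, 8}
A[b U EF ¬b]: least fixpoint, start Z0 = Sat(EF ¬b) = {0, 1, 2, 3, 5, 6, 7, 8}, add states in Sat(b) with every successor in Z. Already a fixed point.
Sat(A[b U EF ¬b]) = {0, 1, 2, 3, 5, 6, 7, 8}
A[q U A[b U EF ¬b]]: least fixpoint, start Z0 = Sat(A[b U EF ¬b]) = {0, 1, 2, 3, 5, 6, 7, 8}, add states in Sat(q) with every successor in Z. Already a fixed point.
Sat(A[q U A[b U EF ¬b]]) = {0, 1, 2, 3, 5, 6, 7, 8}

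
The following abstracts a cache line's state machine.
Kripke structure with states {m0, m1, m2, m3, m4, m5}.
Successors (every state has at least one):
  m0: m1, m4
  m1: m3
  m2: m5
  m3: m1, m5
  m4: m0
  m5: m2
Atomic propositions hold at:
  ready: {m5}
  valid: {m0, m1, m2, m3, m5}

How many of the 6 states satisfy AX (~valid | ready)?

Sat(~valid) = {m4}
Sat(~valid | ready) = {m4, m5}
Sat(AX (~valid | ready)) = {s : every successor in {m4, m5}} = {m2}
|Sat(AX (~valid | ready))| = |{m2}| = 1.

1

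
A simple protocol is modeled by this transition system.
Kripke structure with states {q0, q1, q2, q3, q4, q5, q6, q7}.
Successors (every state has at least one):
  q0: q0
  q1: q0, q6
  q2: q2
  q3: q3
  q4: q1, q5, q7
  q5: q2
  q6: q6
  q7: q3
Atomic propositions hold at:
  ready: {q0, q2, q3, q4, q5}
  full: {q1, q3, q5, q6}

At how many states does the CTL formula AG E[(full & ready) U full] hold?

2

Sat(full & ready) = {q3, q5}
E[(full & ready) U full]: least fixpoint, start Z0 = Sat(full) = {q1, q3, q5, q6}, add states in Sat(full & ready) with some successor in Z. Already a fixed point.
Sat(E[(full & ready) U full]) = {q1, q3, q5, q6}
AG E[(full & ready) U full]: greatest fixpoint, start Z0 = {q1, q3, q5, q6}, keep only states in Sat with every successor in Z. Z1 = {q3, q6}; fixed.
Sat(AG E[(full & ready) U full]) = {q3, q6}
|Sat(AG E[(full & ready) U full])| = |{q3, q6}| = 2.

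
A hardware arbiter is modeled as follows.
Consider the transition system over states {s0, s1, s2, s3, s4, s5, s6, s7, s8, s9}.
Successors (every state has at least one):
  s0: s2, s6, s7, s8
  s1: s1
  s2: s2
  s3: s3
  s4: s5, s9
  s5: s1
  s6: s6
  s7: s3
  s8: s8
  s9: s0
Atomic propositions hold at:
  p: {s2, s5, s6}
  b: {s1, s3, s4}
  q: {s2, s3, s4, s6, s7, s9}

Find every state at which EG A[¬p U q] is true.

{s2, s3, s6, s7}

Sat(¬p) = {s0, s1, s3, s4, s7, s8, s9}
A[¬p U q]: least fixpoint, start Z0 = Sat(q) = {s2, s3, s4, s6, s7, s9}, add states in Sat(¬p) with every successor in Z. Already a fixed point.
Sat(A[¬p U q]) = {s2, s3, s4, s6, s7, s9}
EG A[¬p U q]: greatest fixpoint, start Z0 = {s2, s3, s4, s6, s7, s9}, keep only states in Sat with some successor in Z. Z1 = {s2, s3, s4, s6, s7}; Z2 = {s2, s3, s6, s7}; fixed.
Sat(EG A[¬p U q]) = {s2, s3, s6, s7}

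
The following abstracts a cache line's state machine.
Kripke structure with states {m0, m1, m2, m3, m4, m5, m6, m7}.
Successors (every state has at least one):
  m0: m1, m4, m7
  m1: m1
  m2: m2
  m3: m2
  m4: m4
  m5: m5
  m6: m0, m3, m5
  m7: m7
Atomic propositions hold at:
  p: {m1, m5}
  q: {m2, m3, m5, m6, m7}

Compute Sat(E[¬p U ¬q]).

{m0, m1, m4, m6}

Sat(¬p) = {m0, m2, m3, m4, m6, m7}
Sat(¬q) = {m0, m1, m4}
E[¬p U ¬q]: least fixpoint, start Z0 = Sat(¬q) = {m0, m1, m4}, add states in Sat(¬p) with some successor in Z. Z1 = {m0, m1, m4, m6}; fixed.
Sat(E[¬p U ¬q]) = {m0, m1, m4, m6}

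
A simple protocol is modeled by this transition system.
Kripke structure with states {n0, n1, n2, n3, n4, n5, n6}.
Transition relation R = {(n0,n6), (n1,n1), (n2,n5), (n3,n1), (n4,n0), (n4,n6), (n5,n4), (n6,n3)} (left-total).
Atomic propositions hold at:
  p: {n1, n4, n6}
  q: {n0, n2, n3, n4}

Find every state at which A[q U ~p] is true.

{n0, n2, n3, n5}

Sat(~p) = {n0, n2, n3, n5}
A[q U ~p]: least fixpoint, start Z0 = Sat(~p) = {n0, n2, n3, n5}, add states in Sat(q) with every successor in Z. Already a fixed point.
Sat(A[q U ~p]) = {n0, n2, n3, n5}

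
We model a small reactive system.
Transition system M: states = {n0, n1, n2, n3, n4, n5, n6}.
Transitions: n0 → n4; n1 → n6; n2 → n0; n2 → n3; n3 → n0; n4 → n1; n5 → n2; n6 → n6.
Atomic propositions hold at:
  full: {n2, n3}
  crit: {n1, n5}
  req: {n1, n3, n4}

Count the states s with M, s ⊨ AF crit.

6

AF crit: least fixpoint, start Z0 = {n1, n5}, add states with every successor in Z. Z1 = {n1, n4, n5}; Z2 = {n0, n1, n4, n5}; Z3 = {n0, n1, n3, n4, n5}; Z4 = {n0, n1, n2, n3, n4, n5}; fixed.
Sat(AF crit) = {n0, n1, n2, n3, n4, n5}
|Sat(AF crit)| = |{n0, n1, n2, n3, n4, n5}| = 6.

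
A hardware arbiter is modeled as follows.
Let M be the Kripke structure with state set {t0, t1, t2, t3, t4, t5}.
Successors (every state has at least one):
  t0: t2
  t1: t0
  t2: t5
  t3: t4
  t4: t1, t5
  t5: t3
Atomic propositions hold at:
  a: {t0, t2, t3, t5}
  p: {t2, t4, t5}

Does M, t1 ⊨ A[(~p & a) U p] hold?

Sat(~p) = {t0, t1, t3}
Sat(~p & a) = {t0, t3}
A[(~p & a) U p]: least fixpoint, start Z0 = Sat(p) = {t2, t4, t5}, add states in Sat(~p & a) with every successor in Z. Z1 = {t0, t2, t3, t4, t5}; fixed.
Sat(A[(~p & a) U p]) = {t0, t2, t3, t4, t5}
t1 ∉ Sat(A[(~p & a) U p]) = {t0, t2, t3, t4, t5}, so the formula does not hold at t1.

No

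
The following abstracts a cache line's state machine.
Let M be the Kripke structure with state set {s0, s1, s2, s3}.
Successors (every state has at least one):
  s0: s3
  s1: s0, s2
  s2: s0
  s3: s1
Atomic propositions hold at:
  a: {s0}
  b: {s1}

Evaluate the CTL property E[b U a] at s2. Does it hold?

E[b U a]: least fixpoint, start Z0 = Sat(a) = {s0}, add states in Sat(b) with some successor in Z. Z1 = {s0, s1}; fixed.
Sat(E[b U a]) = {s0, s1}
s2 ∉ Sat(E[b U a]) = {s0, s1}, so the formula does not hold at s2.

No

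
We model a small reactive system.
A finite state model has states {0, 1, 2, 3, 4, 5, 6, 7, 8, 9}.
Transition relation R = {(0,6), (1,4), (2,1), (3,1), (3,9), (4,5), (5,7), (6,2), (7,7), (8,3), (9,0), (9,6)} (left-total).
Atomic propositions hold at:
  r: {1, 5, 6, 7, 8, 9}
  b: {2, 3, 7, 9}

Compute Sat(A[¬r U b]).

{2, 3, 7, 9}

Sat(¬r) = {0, 2, 3, 4}
A[¬r U b]: least fixpoint, start Z0 = Sat(b) = {2, 3, 7, 9}, add states in Sat(¬r) with every successor in Z. Already a fixed point.
Sat(A[¬r U b]) = {2, 3, 7, 9}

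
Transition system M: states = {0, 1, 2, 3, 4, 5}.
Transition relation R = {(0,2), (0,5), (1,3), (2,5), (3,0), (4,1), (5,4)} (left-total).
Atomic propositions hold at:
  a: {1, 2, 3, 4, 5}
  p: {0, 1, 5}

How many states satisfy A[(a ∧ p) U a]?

Sat(a ∧ p) = {1, 5}
A[(a ∧ p) U a]: least fixpoint, start Z0 = Sat(a) = {1, 2, 3, 4, 5}, add states in Sat(a ∧ p) with every successor in Z. Already a fixed point.
Sat(A[(a ∧ p) U a]) = {1, 2, 3, 4, 5}
|Sat(A[(a ∧ p) U a])| = |{1, 2, 3, 4, 5}| = 5.

5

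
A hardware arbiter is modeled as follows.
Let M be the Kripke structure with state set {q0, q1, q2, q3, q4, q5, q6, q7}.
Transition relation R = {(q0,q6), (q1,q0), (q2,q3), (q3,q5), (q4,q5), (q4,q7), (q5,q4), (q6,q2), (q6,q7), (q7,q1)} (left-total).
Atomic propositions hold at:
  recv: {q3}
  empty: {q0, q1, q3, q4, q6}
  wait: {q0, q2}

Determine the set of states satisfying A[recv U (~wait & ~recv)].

Sat(~wait) = {q1, q3, q4, q5, q6, q7}
Sat(~recv) = {q0, q1, q2, q4, q5, q6, q7}
Sat(~wait & ~recv) = {q1, q4, q5, q6, q7}
A[recv U (~wait & ~recv)]: least fixpoint, start Z0 = Sat((~wait & ~recv)) = {q1, q4, q5, q6, q7}, add states in Sat(recv) with every successor in Z. Z1 = {q1, q3, q4, q5, q6, q7}; fixed.
Sat(A[recv U (~wait & ~recv)]) = {q1, q3, q4, q5, q6, q7}

{q1, q3, q4, q5, q6, q7}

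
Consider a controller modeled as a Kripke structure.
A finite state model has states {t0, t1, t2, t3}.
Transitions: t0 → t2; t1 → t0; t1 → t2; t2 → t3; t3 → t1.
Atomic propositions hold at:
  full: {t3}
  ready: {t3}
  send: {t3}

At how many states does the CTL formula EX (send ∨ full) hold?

Sat(send ∨ full) = {t3}
Sat(EX (send ∨ full)) = {s : some successor in {t3}} = {t2}
|Sat(EX (send ∨ full))| = |{t2}| = 1.

1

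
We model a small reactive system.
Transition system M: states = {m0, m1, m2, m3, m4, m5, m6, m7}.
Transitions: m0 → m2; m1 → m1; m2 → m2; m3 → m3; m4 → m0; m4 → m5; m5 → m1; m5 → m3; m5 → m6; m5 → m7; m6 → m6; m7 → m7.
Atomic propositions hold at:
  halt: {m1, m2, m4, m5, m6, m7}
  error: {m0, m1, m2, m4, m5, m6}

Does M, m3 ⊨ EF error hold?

No

EF error: least fixpoint, start Z0 = {m0, m1, m2, m4, m5, m6}, add states with some successor in Z. Already a fixed point.
Sat(EF error) = {m0, m1, m2, m4, m5, m6}
m3 ∉ Sat(EF error) = {m0, m1, m2, m4, m5, m6}, so the formula does not hold at m3.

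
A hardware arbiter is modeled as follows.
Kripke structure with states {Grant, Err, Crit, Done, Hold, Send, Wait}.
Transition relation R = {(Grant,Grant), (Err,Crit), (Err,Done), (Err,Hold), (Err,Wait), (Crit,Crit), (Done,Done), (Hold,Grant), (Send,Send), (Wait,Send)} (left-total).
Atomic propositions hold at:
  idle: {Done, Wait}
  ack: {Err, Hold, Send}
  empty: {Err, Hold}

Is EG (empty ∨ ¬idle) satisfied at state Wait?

No

Sat(¬idle) = {Grant, Err, Crit, Hold, Send}
Sat(empty ∨ ¬idle) = {Grant, Err, Crit, Hold, Send}
EG (empty ∨ ¬idle): greatest fixpoint, start Z0 = {Grant, Err, Crit, Hold, Send}, keep only states in Sat with some successor in Z. Already a fixed point.
Sat(EG (empty ∨ ¬idle)) = {Grant, Err, Crit, Hold, Send}
Wait ∉ Sat(EG (empty ∨ ¬idle)) = {Grant, Err, Crit, Hold, Send}, so the formula does not hold at Wait.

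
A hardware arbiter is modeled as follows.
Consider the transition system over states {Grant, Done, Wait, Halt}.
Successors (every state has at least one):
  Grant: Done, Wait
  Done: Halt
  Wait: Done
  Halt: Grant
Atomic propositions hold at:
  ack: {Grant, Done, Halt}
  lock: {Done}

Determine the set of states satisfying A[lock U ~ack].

{Wait}

Sat(~ack) = {Wait}
A[lock U ~ack]: least fixpoint, start Z0 = Sat(~ack) = {Wait}, add states in Sat(lock) with every successor in Z. Already a fixed point.
Sat(A[lock U ~ack]) = {Wait}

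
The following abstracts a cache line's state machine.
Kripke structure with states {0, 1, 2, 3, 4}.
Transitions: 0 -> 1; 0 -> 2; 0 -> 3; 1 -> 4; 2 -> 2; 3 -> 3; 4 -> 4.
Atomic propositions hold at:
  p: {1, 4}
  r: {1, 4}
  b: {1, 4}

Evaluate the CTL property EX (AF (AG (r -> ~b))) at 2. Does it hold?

Sat(~b) = {0, 2, 3}
Sat(r -> ~b) = {0, 2, 3}
AG (r -> ~b): greatest fixpoint, start Z0 = {0, 2, 3}, keep only states in Sat with every successor in Z. Z1 = {2, 3}; fixed.
Sat(AG (r -> ~b)) = {2, 3}
AF (AG (r -> ~b)): least fixpoint, start Z0 = {2, 3}, add states with every successor in Z. Already a fixed point.
Sat(AF (AG (r -> ~b))) = {2, 3}
Sat(EX (AF (AG (r -> ~b)))) = {s : some successor in {2, 3}} = {0, 2, 3}
2 ∈ Sat(EX (AF (AG (r -> ~b)))) = {0, 2, 3}, so the formula holds at 2.

Yes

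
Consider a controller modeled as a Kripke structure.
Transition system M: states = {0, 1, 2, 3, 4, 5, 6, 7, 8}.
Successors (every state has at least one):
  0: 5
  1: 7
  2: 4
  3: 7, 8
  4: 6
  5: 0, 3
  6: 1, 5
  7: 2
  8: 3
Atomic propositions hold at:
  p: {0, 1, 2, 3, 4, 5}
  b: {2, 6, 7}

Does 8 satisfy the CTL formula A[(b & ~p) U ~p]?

Sat(~p) = {6, 7, 8}
Sat(b & ~p) = {6, 7}
A[(b & ~p) U ~p]: least fixpoint, start Z0 = Sat(~p) = {6, 7, 8}, add states in Sat(b & ~p) with every successor in Z. Already a fixed point.
Sat(A[(b & ~p) U ~p]) = {6, 7, 8}
8 ∈ Sat(A[(b & ~p) U ~p]) = {6, 7, 8}, so the formula holds at 8.

Yes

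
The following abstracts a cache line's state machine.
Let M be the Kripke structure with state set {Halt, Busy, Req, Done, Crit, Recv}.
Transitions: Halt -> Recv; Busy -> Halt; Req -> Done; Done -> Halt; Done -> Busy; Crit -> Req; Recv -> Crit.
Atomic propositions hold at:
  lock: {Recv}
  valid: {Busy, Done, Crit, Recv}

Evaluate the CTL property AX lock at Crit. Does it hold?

No

Sat(AX lock) = {s : every successor in {Recv}} = {Halt}
Crit ∉ Sat(AX lock) = {Halt}, so the formula does not hold at Crit.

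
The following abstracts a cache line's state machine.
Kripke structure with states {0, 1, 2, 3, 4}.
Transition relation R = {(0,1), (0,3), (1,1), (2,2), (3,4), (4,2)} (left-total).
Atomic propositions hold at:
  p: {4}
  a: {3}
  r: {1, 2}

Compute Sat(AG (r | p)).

{1, 2, 4}

Sat(r | p) = {1, 2, 4}
AG (r | p): greatest fixpoint, start Z0 = {1, 2, 4}, keep only states in Sat with every successor in Z. Already a fixed point.
Sat(AG (r | p)) = {1, 2, 4}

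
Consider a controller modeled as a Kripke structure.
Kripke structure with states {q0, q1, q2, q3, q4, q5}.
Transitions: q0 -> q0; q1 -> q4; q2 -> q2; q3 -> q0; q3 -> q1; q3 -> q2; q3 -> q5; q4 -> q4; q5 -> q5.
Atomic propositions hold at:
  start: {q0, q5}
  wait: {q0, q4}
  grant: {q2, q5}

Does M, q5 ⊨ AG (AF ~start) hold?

No

Sat(~start) = {q1, q2, q3, q4}
AF ~start: least fixpoint, start Z0 = {q1, q2, q3, q4}, add states with every successor in Z. Already a fixed point.
Sat(AF ~start) = {q1, q2, q3, q4}
AG (AF ~start): greatest fixpoint, start Z0 = {q1, q2, q3, q4}, keep only states in Sat with every successor in Z. Z1 = {q1, q2, q4}; fixed.
Sat(AG (AF ~start)) = {q1, q2, q4}
q5 ∉ Sat(AG (AF ~start)) = {q1, q2, q4}, so the formula does not hold at q5.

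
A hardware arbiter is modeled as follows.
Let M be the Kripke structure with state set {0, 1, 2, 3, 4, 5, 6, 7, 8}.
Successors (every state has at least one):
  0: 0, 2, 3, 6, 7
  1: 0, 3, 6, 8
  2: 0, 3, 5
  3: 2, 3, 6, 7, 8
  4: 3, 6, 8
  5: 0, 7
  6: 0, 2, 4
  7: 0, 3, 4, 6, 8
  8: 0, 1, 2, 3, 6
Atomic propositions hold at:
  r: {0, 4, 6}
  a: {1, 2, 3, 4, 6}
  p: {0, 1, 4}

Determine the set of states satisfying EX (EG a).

{0, 1, 2, 3, 4, 6, 7, 8}

EG a: greatest fixpoint, start Z0 = {1, 2, 3, 4, 6}, keep only states in Sat with some successor in Z. Already a fixed point.
Sat(EG a) = {1, 2, 3, 4, 6}
Sat(EX (EG a)) = {s : some successor in {1, 2, 3, 4, 6}} = {0, 1, 2, 3, 4, 6, 7, 8}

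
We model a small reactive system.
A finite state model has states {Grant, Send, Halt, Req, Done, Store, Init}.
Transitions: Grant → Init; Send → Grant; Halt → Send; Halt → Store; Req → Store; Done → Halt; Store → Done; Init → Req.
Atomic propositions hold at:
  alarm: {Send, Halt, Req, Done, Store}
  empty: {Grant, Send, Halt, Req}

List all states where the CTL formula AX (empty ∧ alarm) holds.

Sat(empty ∧ alarm) = {Send, Halt, Req}
Sat(AX (empty ∧ alarm)) = {s : every successor in {Send, Halt, Req}} = {Done, Init}

{Done, Init}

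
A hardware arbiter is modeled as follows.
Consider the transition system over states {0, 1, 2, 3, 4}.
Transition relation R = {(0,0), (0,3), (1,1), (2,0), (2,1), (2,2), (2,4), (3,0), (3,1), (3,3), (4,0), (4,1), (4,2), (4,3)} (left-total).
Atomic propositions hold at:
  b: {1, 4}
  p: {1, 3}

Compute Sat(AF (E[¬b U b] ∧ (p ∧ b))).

{1}

Sat(¬b) = {0, 2, 3}
E[¬b U b]: least fixpoint, start Z0 = Sat(b) = {1, 4}, add states in Sat(¬b) with some successor in Z. Z1 = {1, 2, 3, 4}; Z2 = {0, 1, 2, 3, 4}; fixed.
Sat(E[¬b U b]) = {0, 1, 2, 3, 4}
Sat(p ∧ b) = {1}
Sat(E[¬b U b] ∧ (p ∧ b)) = {1}
AF (E[¬b U b] ∧ (p ∧ b)): least fixpoint, start Z0 = {1}, add states with every successor in Z. Already a fixed point.
Sat(AF (E[¬b U b] ∧ (p ∧ b))) = {1}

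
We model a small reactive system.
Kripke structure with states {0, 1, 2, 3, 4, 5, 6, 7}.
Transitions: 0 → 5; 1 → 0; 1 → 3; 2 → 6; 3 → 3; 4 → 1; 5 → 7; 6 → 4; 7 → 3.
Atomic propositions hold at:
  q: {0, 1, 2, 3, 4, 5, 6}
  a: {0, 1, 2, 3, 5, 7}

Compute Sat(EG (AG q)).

AG q: greatest fixpoint, start Z0 = {0, 1, 2, 3, 4, 5, 6}, keep only states in Sat with every successor in Z. Z1 = {0, 1, 2, 3, 4, 6}; Z2 = {1, 2, 3, 4, 6}; Z3 = {2, 3, 4, 6}; Z4 = {2, 3, 6}; Z5 = {2, 3}; Z6 = {3}; fixed.
Sat(AG q) = {3}
EG (AG q): greatest fixpoint, start Z0 = {3}, keep only states in Sat with some successor in Z. Already a fixed point.
Sat(EG (AG q)) = {3}

{3}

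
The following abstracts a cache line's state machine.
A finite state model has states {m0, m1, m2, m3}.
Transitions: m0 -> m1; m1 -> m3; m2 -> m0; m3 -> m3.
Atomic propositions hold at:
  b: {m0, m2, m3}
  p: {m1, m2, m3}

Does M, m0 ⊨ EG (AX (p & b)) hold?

No

Sat(p & b) = {m2, m3}
Sat(AX (p & b)) = {s : every successor in {m2, m3}} = {m1, m3}
EG (AX (p & b)): greatest fixpoint, start Z0 = {m1, m3}, keep only states in Sat with some successor in Z. Already a fixed point.
Sat(EG (AX (p & b))) = {m1, m3}
m0 ∉ Sat(EG (AX (p & b))) = {m1, m3}, so the formula does not hold at m0.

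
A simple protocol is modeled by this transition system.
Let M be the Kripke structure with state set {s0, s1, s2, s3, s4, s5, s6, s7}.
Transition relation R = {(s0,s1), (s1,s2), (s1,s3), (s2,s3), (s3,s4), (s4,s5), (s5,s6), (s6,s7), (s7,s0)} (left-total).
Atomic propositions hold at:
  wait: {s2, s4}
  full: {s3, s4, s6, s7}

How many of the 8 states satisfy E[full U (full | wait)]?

Sat(full | wait) = {s2, s3, s4, s6, s7}
E[full U (full | wait)]: least fixpoint, start Z0 = Sat((full | wait)) = {s2, s3, s4, s6, s7}, add states in Sat(full) with some successor in Z. Already a fixed point.
Sat(E[full U (full | wait)]) = {s2, s3, s4, s6, s7}
|Sat(E[full U (full | wait)])| = |{s2, s3, s4, s6, s7}| = 5.

5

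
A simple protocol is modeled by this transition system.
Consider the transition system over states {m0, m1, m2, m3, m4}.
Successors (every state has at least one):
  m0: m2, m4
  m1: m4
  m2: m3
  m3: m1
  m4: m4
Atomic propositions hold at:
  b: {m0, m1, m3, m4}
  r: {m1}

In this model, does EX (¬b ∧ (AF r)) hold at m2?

No

Sat(¬b) = {m2}
AF r: least fixpoint, start Z0 = {m1}, add states with every successor in Z. Z1 = {m1, m3}; Z2 = {m1, m2, m3}; fixed.
Sat(AF r) = {m1, m2, m3}
Sat(¬b ∧ (AF r)) = {m2}
Sat(EX (¬b ∧ (AF r))) = {s : some successor in {m2}} = {m0}
m2 ∉ Sat(EX (¬b ∧ (AF r))) = {m0}, so the formula does not hold at m2.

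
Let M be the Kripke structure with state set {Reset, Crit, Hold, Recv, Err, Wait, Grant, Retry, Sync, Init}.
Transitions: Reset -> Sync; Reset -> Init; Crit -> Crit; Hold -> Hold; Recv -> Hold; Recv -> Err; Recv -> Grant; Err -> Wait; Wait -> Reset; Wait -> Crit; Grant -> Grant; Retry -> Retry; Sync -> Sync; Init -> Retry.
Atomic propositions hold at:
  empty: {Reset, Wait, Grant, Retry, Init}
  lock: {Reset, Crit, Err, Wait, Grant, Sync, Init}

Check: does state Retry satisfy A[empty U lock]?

No

A[empty U lock]: least fixpoint, start Z0 = Sat(lock) = {Reset, Crit, Err, Wait, Grant, Sync, Init}, add states in Sat(empty) with every successor in Z. Already a fixed point.
Sat(A[empty U lock]) = {Reset, Crit, Err, Wait, Grant, Sync, Init}
Retry ∉ Sat(A[empty U lock]) = {Reset, Crit, Err, Wait, Grant, Sync, Init}, so the formula does not hold at Retry.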